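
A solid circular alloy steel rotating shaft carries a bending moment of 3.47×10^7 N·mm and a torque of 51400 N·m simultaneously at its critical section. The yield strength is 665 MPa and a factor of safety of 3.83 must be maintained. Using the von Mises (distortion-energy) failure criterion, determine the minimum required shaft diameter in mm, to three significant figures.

σ_allow = σ_y/n = 665/3.83 = 173.6 MPa.
For a solid shaft σ_b = 32M/(πd³) and τ = 16T/(πd³), so the von Mises stress is σ' = (16/πd³)·√(4M²+3T²).
√(4M²+3T²) = √(4×(3.470×10^7)² + 3×(5.140×10^7)²) = 1.129×10^8 N·mm.
d³ = 16×1.129×10^8/(π×173.6) = 3.311×10^6 mm³.
d = 149.0 mm.

d = 149 mm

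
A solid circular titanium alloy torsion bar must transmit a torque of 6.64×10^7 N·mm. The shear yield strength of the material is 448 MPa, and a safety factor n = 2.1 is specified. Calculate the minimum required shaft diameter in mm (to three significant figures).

d = 117 mm

Allowable shear stress τ_allow = 448/2.1 = 213.3 MPa.
For a solid shaft τ = 16T/(πd³), so d³ = 16T/(π τ_allow) = 16×6.6400×10^7/(π×213.3) = 1.585×10^6 mm³.
d = (1.585×10^6)^(1/3) = 116.6 mm.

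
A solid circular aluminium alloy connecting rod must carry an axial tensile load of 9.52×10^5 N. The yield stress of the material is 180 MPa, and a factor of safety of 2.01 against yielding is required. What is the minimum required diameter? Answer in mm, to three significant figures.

d = 116 mm

Allowable stress σ_allow = 180/2.01 = 89.55 MPa.
Required area A = F/σ_allow = 952000/89.55 = 10630 mm².
A = πd²/4 → d = √(4A/π) = 116.3 mm.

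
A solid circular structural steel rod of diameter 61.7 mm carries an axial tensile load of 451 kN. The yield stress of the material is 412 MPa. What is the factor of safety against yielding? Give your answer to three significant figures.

A = πd²/4 = 2990 mm².
σ = F/A = 451000/2990 = 150.8 MPa.
n = 412/150.8 = 2.731.

n = 2.73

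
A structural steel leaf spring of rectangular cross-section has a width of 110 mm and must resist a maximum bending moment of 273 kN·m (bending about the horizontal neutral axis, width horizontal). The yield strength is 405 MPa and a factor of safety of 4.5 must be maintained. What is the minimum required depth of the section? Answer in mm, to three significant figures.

σ_allow = 405/4.5 = 90.00 MPa.
For a rectangular section σ = 6M/(bh²), so h² = 6M/(b σ_allow) = 6×2.7300×10^8/(110×90.00) = 165500 mm².
h = 406.8 mm.

h = 407 mm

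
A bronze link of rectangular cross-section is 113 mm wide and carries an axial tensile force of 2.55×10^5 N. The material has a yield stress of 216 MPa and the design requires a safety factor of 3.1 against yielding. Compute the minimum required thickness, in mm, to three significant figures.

t = 32.4 mm

σ_allow = 216/3.1 = 69.68 MPa.
Required area A = F/σ_allow = 255000/69.68 = 3660 mm².
t = A/w = 3660/113 = 32.39 mm.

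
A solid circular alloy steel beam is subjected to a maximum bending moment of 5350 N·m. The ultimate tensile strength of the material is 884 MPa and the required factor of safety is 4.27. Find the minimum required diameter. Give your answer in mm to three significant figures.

σ_allow = 884/4.27 = 207.0 MPa.
For a solid circular section σ = 32M/(πd³), so d³ = 32M/(π σ_allow) = 32×5350000/(π×207.0) = 263200 mm³.
d = 64.09 mm.

d = 64.1 mm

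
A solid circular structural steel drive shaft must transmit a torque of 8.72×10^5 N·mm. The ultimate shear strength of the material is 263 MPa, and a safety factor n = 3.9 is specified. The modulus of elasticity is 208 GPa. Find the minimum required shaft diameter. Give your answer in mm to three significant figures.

Allowable shear stress τ_allow = 263/3.9 = 67.44 MPa.
For a solid shaft τ = 16T/(πd³), so d³ = 16T/(π τ_allow) = 16×872000/(π×67.44) = 65860 mm³.
d = (65860)^(1/3) = 40.38 mm.

d = 40.4 mm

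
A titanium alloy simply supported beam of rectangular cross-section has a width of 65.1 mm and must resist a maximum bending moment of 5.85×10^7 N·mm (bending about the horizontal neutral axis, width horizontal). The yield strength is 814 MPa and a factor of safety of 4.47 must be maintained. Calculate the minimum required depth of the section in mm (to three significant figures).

h = 172 mm

σ_allow = 814/4.47 = 182.1 MPa.
For a rectangular section σ = 6M/(bh²), so h² = 6M/(b σ_allow) = 6×5.8500×10^7/(65.1×182.1) = 29610 mm².
h = 172.1 mm.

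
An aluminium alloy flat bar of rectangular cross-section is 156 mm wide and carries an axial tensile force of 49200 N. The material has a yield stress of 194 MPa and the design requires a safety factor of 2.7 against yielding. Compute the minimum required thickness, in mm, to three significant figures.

t = 4.39 mm

σ_allow = 194/2.7 = 71.85 MPa.
Required area A = F/σ_allow = 49200/71.85 = 684.7 mm².
t = A/w = 684.7/156 = 4.389 mm.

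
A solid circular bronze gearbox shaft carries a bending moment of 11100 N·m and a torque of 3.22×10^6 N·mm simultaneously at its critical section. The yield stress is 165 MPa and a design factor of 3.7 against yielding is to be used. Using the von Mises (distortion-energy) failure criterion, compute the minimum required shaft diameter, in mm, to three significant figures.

σ_allow = σ_y/n = 165/3.7 = 44.59 MPa.
For a solid shaft σ_b = 32M/(πd³) and τ = 16T/(πd³), so the von Mises stress is σ' = (16/πd³)·√(4M²+3T²).
√(4M²+3T²) = √(4×(1.110×10^7)² + 3×(3.220×10^6)²) = 2.289×10^7 N·mm.
d³ = 16×2.289×10^7/(π×44.59) = 2.614×10^6 mm³.
d = 137.8 mm.

d = 138 mm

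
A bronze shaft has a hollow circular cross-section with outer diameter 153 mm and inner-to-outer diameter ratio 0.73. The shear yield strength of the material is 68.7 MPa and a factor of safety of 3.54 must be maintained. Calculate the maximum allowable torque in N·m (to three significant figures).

T_allow = 9770 N·m

τ_allow = 68.7/3.54 = 19.41 MPa.
For a hollow shaft T_allow = τ_allow·πd_o³(1−k⁴)/16 with 1−k⁴ = 0.7160, so πd_o³(1−k⁴)/16 = 503500 mm³.
T_allow = 19.41×503500 = 9.772×10^6 N·mm = 9772 N·m.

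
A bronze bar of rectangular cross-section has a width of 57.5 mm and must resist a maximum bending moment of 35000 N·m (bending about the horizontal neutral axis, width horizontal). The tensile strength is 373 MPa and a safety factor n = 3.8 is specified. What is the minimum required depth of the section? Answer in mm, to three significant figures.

σ_allow = 373/3.8 = 98.16 MPa.
For a rectangular section σ = 6M/(bh²), so h² = 6M/(b σ_allow) = 6×3.5000×10^7/(57.5×98.16) = 37210 mm².
h = 192.9 mm.

h = 193 mm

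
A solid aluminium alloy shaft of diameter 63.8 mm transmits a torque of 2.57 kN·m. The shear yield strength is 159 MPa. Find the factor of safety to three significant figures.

n = 3.15

τ = 16T/(πd³) = 16×2570000/(π×63.8³) = 50.40 MPa.
n = τ_limit/τ = 159/50.40 = 3.155.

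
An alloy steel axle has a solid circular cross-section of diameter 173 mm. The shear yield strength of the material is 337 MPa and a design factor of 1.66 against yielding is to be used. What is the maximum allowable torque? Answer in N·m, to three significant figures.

τ_allow = 337/1.66 = 203.0 MPa.
For a solid shaft T_allow = τ_allow·πd³/16; πd³/16 = π×173³/16 = 1.017×10^6 mm³.
T_allow = 203.0×1.017×10^6 = 2.064×10^8 N·mm = 206400 N·m.

T_allow = 2.06×10^5 N·m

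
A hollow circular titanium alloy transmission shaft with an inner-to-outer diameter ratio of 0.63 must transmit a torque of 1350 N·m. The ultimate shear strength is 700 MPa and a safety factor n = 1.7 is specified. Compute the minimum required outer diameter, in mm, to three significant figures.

τ_allow = 700/1.7 = 411.8 MPa.
For a hollow shaft τ = 16T/[πd_o³(1−k⁴)] with k = 0.63, so 1−k⁴ = 0.8425.
d_o³ = 16T/[π τ_allow (1−k⁴)] = 16×1350000/(π×411.8×0.8425) = 19820 mm³.
d_o = 27.06 mm.

d_o = 27.1 mm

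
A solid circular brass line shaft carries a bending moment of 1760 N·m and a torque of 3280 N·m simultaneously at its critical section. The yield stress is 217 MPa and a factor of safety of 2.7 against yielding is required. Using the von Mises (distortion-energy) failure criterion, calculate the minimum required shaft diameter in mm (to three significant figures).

d = 75.1 mm

σ_allow = σ_y/n = 217/2.7 = 80.37 MPa.
For a solid shaft σ_b = 32M/(πd³) and τ = 16T/(πd³), so the von Mises stress is σ' = (16/πd³)·√(4M²+3T²).
√(4M²+3T²) = √(4×(1.760×10^6)² + 3×(3.280×10^6)²) = 6.683×10^6 N·mm.
d³ = 16×6.683×10^6/(π×80.37) = 423500 mm³.
d = 75.10 mm.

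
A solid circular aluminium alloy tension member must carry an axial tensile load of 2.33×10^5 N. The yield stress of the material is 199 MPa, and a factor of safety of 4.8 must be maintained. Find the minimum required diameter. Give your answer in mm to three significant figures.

Allowable stress σ_allow = 199/4.8 = 41.46 MPa.
Required area A = F/σ_allow = 233000/41.46 = 5620 mm².
A = πd²/4 → d = √(4A/π) = 84.59 mm.

d = 84.6 mm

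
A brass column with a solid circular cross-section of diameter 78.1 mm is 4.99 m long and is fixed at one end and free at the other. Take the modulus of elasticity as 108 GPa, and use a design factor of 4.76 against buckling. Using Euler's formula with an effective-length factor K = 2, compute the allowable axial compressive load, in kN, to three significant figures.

P_allow = 4.11 kN

I = πd⁴/64 = π×78.1⁴/64 = 1.826×10^6 mm⁴.
Effective length L_e = KL = 2×4.99 m = 9980 mm.
Euler critical load P_cr = π²EI/L_e² = π²×108000×1.826×10^6/9980² = 19550 N.
P_allow = P_cr/n = 19550/4.76 = 4106 N.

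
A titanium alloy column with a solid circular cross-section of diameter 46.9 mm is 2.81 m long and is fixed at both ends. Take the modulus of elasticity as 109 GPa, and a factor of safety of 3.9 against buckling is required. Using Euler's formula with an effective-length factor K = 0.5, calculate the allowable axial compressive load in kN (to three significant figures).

I = πd⁴/64 = π×46.9⁴/64 = 237500 mm⁴.
Effective length L_e = KL = 0.5×2.81 m = 1405 mm.
Euler critical load P_cr = π²EI/L_e² = π²×109000×237500/1405² = 129400 N.
P_allow = P_cr/n = 129400/3.9 = 33190 N.

P_allow = 33.2 kN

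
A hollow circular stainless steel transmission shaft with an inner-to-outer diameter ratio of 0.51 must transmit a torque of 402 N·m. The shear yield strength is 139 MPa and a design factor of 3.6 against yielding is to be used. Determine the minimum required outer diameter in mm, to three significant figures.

d_o = 38.5 mm

τ_allow = 139/3.6 = 38.61 MPa.
For a hollow shaft τ = 16T/[πd_o³(1−k⁴)] with k = 0.51, so 1−k⁴ = 0.9323.
d_o³ = 16T/[π τ_allow (1−k⁴)] = 16×402000/(π×38.61×0.9323) = 56870 mm³.
d_o = 38.46 mm.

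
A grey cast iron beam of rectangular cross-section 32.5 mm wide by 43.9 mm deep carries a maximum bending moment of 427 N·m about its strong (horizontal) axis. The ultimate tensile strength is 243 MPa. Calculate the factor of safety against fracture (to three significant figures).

Section modulus S = bh²/6 = 32.5×43.9²/6 = 10440 mm³.
σ = M/S = 427000/10440 = 40.90 MPa.
n = 243/40.90 = 5.941.

n = 5.94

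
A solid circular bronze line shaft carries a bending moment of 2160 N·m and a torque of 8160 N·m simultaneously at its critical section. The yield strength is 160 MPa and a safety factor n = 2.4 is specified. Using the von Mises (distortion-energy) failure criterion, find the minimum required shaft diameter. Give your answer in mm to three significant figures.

d = 104 mm

σ_allow = σ_y/n = 160/2.4 = 66.67 MPa.
For a solid shaft σ_b = 32M/(πd³) and τ = 16T/(πd³), so the von Mises stress is σ' = (16/πd³)·√(4M²+3T²).
√(4M²+3T²) = √(4×(2.160×10^6)² + 3×(8.160×10^6)²) = 1.478×10^7 N·mm.
d³ = 16×1.478×10^7/(π×66.67) = 1.129×10^6 mm³.
d = 104.1 mm.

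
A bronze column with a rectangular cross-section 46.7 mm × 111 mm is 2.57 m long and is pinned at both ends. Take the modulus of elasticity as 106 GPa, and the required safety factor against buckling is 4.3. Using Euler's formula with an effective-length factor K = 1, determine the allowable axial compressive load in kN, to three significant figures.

P_allow = 34.7 kN

Buckling occurs about the weak axis: I_min = h·b³/12 = 111×46.7³/12 = 942100 mm⁴ (b = 46.7 mm is the smaller dimension).
Effective length L_e = KL = 1×2.57 m = 2570 mm.
Euler critical load P_cr = π²EI/L_e² = π²×106000×942100/2570² = 149200 N.
P_allow = P_cr/n = 149200/4.3 = 34700 N.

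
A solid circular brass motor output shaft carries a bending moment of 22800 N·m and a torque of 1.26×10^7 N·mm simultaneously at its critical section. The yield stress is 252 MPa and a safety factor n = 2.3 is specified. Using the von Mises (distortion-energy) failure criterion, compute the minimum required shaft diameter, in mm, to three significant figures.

d = 133 mm

σ_allow = σ_y/n = 252/2.3 = 109.6 MPa.
For a solid shaft σ_b = 32M/(πd³) and τ = 16T/(πd³), so the von Mises stress is σ' = (16/πd³)·√(4M²+3T²).
√(4M²+3T²) = √(4×(2.280×10^7)² + 3×(1.260×10^7)²) = 5.055×10^7 N·mm.
d³ = 16×5.055×10^7/(π×109.6) = 2.350×10^6 mm³.
d = 132.9 mm.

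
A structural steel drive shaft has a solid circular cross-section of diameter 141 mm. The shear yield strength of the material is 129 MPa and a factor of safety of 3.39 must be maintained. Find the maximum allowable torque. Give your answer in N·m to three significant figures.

τ_allow = 129/3.39 = 38.05 MPa.
For a solid shaft T_allow = τ_allow·πd³/16; πd³/16 = π×141³/16 = 550400 mm³.
T_allow = 38.05×550400 = 2.094×10^7 N·mm = 20940 N·m.

T_allow = 20900 N·m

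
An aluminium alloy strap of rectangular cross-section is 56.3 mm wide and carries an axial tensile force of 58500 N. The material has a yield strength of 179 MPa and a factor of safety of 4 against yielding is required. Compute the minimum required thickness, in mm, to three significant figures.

σ_allow = 179/4 = 44.75 MPa.
Required area A = F/σ_allow = 58500/44.75 = 1307 mm².
t = A/w = 1307/56.3 = 23.22 mm.

t = 23.2 mm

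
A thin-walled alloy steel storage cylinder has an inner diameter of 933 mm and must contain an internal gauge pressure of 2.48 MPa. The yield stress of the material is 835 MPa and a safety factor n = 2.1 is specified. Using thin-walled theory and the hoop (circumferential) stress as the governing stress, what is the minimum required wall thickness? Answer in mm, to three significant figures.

t = 2.91 mm

σ_allow = 835/2.1 = 397.6 MPa.
Hoop stress σ_h = pD/(2t), so t = pD/(2σ_allow) = 2.48×933/(2×397.6) = 2.910 mm.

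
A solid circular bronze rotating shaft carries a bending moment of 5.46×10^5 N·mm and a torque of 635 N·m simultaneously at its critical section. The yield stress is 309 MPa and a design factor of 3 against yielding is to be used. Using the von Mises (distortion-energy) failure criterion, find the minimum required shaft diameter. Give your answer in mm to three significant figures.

d = 42.5 mm

σ_allow = σ_y/n = 309/3 = 103.0 MPa.
For a solid shaft σ_b = 32M/(πd³) and τ = 16T/(πd³), so the von Mises stress is σ' = (16/πd³)·√(4M²+3T²).
√(4M²+3T²) = √(4×(546000)² + 3×(635000)²) = 1.550×10^6 N·mm.
d³ = 16×1.550×10^6/(π×103.0) = 76640 mm³.
d = 42.48 mm.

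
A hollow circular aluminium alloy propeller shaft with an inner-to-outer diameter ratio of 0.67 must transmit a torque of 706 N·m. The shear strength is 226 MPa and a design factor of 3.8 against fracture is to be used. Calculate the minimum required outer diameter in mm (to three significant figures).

τ_allow = 226/3.8 = 59.47 MPa.
For a hollow shaft τ = 16T/[πd_o³(1−k⁴)] with k = 0.67, so 1−k⁴ = 0.7985.
d_o³ = 16T/[π τ_allow (1−k⁴)] = 16×706000/(π×59.47×0.7985) = 75710 mm³.
d_o = 42.31 mm.

d_o = 42.3 mm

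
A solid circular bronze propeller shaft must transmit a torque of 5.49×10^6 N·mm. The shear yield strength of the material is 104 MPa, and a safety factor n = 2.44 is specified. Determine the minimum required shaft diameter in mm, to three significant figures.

d = 86.9 mm

Allowable shear stress τ_allow = 104/2.44 = 42.62 MPa.
For a solid shaft τ = 16T/(πd³), so d³ = 16T/(π τ_allow) = 16×5490000/(π×42.62) = 656000 mm³.
d = (656000)^(1/3) = 86.89 mm.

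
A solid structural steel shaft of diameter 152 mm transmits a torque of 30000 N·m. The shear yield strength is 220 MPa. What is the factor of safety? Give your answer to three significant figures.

n = 5.06

τ = 16T/(πd³) = 16×3.0000×10^7/(π×152³) = 43.51 MPa.
n = τ_limit/τ = 220/43.51 = 5.057.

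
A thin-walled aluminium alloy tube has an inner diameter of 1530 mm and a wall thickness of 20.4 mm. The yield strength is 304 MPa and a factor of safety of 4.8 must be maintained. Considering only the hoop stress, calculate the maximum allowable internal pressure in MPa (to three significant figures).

σ_allow = 304/4.8 = 63.33 MPa.
σ_h = pD/(2t) → p_allow = 2σ_allow t/D = 2×63.33×20.4/1530 = 1.689 MPa.

p_allow = 1.69 MPa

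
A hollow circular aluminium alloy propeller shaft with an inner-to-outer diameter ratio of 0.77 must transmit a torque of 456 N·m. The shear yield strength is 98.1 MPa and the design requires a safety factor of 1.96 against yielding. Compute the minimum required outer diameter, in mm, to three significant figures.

d_o = 41.5 mm

τ_allow = 98.1/1.96 = 50.05 MPa.
For a hollow shaft τ = 16T/[πd_o³(1−k⁴)] with k = 0.77, so 1−k⁴ = 0.6485.
d_o³ = 16T/[π τ_allow (1−k⁴)] = 16×456000/(π×50.05×0.6485) = 71550 mm³.
d_o = 41.52 mm.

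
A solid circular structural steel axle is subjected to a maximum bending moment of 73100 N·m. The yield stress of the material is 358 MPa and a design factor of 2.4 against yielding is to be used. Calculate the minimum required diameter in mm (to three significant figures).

σ_allow = 358/2.4 = 149.2 MPa.
For a solid circular section σ = 32M/(πd³), so d³ = 32M/(π σ_allow) = 32×7.3100×10^7/(π×149.2) = 4.992×10^6 mm³.
d = 170.9 mm.

d = 171 mm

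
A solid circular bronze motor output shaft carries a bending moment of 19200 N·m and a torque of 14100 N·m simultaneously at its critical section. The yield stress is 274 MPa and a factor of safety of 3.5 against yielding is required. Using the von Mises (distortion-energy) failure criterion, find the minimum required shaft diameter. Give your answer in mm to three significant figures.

σ_allow = σ_y/n = 274/3.5 = 78.29 MPa.
For a solid shaft σ_b = 32M/(πd³) and τ = 16T/(πd³), so the von Mises stress is σ' = (16/πd³)·√(4M²+3T²).
√(4M²+3T²) = √(4×(1.920×10^7)² + 3×(1.410×10^7)²) = 4.551×10^7 N·mm.
d³ = 16×4.551×10^7/(π×78.29) = 2.961×10^6 mm³.
d = 143.6 mm.

d = 144 mm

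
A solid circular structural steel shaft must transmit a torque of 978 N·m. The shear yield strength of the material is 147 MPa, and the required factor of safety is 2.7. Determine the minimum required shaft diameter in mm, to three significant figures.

Allowable shear stress τ_allow = 147/2.7 = 54.44 MPa.
For a solid shaft τ = 16T/(πd³), so d³ = 16T/(π τ_allow) = 16×978000/(π×54.44) = 91490 mm³.
d = (91490)^(1/3) = 45.06 mm.

d = 45.1 mm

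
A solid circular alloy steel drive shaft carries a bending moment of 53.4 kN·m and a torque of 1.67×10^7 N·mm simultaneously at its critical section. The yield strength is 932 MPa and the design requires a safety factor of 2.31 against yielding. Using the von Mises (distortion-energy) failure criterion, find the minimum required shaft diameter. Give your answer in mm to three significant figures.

σ_allow = σ_y/n = 932/2.31 = 403.5 MPa.
For a solid shaft σ_b = 32M/(πd³) and τ = 16T/(πd³), so the von Mises stress is σ' = (16/πd³)·√(4M²+3T²).
√(4M²+3T²) = √(4×(5.340×10^7)² + 3×(1.670×10^7)²) = 1.106×10^8 N·mm.
d³ = 16×1.106×10^8/(π×403.5) = 1.397×10^6 mm³.
d = 111.8 mm.

d = 112 mm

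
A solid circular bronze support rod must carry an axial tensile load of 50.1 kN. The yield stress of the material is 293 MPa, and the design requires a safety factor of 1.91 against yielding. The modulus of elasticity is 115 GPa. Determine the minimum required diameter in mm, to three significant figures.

Allowable stress σ_allow = 293/1.91 = 153.4 MPa.
Required area A = F/σ_allow = 50100/153.4 = 326.6 mm².
A = πd²/4 → d = √(4A/π) = 20.39 mm.

d = 20.4 mm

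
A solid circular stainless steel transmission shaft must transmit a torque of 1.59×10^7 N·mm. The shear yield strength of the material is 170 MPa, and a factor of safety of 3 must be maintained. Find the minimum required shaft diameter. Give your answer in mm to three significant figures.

Allowable shear stress τ_allow = 170/3 = 56.67 MPa.
For a solid shaft τ = 16T/(πd³), so d³ = 16T/(π τ_allow) = 16×1.5900×10^7/(π×56.67) = 1.429×10^6 mm³.
d = (1.429×10^6)^(1/3) = 112.6 mm.

d = 113 mm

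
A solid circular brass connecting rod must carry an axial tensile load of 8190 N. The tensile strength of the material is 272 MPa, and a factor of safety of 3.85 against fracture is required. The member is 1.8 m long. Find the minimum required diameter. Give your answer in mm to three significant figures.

d = 12.1 mm

Allowable stress σ_allow = 272/3.85 = 70.65 MPa.
Required area A = F/σ_allow = 8190.0/70.65 = 115.9 mm².
A = πd²/4 → d = √(4A/π) = 12.15 mm.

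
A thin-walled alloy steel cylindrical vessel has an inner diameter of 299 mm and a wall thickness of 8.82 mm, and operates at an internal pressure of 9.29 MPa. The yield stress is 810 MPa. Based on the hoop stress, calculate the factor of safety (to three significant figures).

σ_h = pD/(2t) = 9.29×299/(2×8.82) = 157.5 MPa.
n = 810/157.5 = 5.144.

n = 5.14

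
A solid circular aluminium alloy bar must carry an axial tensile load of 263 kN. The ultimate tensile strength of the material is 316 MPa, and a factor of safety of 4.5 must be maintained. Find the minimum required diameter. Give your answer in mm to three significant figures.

d = 69.1 mm

Allowable stress σ_allow = 316/4.5 = 70.22 MPa.
Required area A = F/σ_allow = 263000/70.22 = 3745 mm².
A = πd²/4 → d = √(4A/π) = 69.06 mm.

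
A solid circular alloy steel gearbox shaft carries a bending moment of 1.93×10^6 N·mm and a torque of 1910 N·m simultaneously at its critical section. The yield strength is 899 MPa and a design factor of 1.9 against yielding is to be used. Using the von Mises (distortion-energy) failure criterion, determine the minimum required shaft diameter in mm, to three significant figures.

σ_allow = σ_y/n = 899/1.9 = 473.2 MPa.
For a solid shaft σ_b = 32M/(πd³) and τ = 16T/(πd³), so the von Mises stress is σ' = (16/πd³)·√(4M²+3T²).
√(4M²+3T²) = √(4×(1.930×10^6)² + 3×(1.910×10^6)²) = 5.084×10^6 N·mm.
d³ = 16×5.084×10^6/(π×473.2) = 54720 mm³.
d = 37.96 mm.

d = 38.0 mm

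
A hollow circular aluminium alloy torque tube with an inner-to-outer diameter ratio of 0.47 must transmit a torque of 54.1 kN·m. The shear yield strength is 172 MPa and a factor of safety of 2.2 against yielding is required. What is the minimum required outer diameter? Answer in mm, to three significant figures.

τ_allow = 172/2.2 = 78.18 MPa.
For a hollow shaft τ = 16T/[πd_o³(1−k⁴)] with k = 0.47, so 1−k⁴ = 0.9512.
d_o³ = 16T/[π τ_allow (1−k⁴)] = 16×5.4100×10^7/(π×78.18×0.9512) = 3.705×10^6 mm³.
d_o = 154.7 mm.

d_o = 155 mm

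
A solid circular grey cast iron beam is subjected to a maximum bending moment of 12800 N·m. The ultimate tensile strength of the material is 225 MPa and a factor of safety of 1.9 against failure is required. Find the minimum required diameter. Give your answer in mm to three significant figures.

d = 103 mm

σ_allow = 225/1.9 = 118.4 MPa.
For a solid circular section σ = 32M/(πd³), so d³ = 32M/(π σ_allow) = 32×1.2800×10^7/(π×118.4) = 1.101×10^6 mm³.
d = 103.3 mm.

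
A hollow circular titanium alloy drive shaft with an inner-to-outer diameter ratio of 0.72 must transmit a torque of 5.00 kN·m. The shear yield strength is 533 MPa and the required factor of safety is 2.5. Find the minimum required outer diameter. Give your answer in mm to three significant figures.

τ_allow = 533/2.5 = 213.2 MPa.
For a hollow shaft τ = 16T/[πd_o³(1−k⁴)] with k = 0.72, so 1−k⁴ = 0.7313.
d_o³ = 16T/[π τ_allow (1−k⁴)] = 16×5000000/(π×213.2×0.7313) = 163300 mm³.
d_o = 54.66 mm.

d_o = 54.7 mm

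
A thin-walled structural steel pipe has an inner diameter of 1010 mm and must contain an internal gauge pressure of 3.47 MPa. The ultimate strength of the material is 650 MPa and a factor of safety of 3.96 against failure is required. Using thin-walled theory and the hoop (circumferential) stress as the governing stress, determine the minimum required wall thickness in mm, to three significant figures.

σ_allow = 650/3.96 = 164.1 MPa.
Hoop stress σ_h = pD/(2t), so t = pD/(2σ_allow) = 3.47×1010/(2×164.1) = 10.68 mm.

t = 10.7 mm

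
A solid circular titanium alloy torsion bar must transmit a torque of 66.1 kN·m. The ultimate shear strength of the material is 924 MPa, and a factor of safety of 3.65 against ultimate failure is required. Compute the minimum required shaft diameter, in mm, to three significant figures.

Allowable shear stress τ_allow = 924/3.65 = 253.2 MPa.
For a solid shaft τ = 16T/(πd³), so d³ = 16T/(π τ_allow) = 16×6.6100×10^7/(π×253.2) = 1.330×10^6 mm³.
d = (1.330×10^6)^(1/3) = 110.0 mm.

d = 110 mm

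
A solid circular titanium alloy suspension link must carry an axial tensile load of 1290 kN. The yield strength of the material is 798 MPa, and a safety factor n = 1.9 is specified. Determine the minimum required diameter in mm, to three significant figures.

Allowable stress σ_allow = 798/1.9 = 420.0 MPa.
Required area A = F/σ_allow = 1290000/420.0 = 3071 mm².
A = πd²/4 → d = √(4A/π) = 62.54 mm.

d = 62.5 mm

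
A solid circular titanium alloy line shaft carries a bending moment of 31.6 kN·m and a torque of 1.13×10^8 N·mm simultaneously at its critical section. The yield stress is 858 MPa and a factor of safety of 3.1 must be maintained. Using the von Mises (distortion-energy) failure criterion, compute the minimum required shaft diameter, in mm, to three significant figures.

σ_allow = σ_y/n = 858/3.1 = 276.8 MPa.
For a solid shaft σ_b = 32M/(πd³) and τ = 16T/(πd³), so the von Mises stress is σ' = (16/πd³)·√(4M²+3T²).
√(4M²+3T²) = √(4×(3.160×10^7)² + 3×(1.130×10^8)²) = 2.057×10^8 N·mm.
d³ = 16×2.057×10^8/(π×276.8) = 3.785×10^6 mm³.
d = 155.8 mm.

d = 156 mm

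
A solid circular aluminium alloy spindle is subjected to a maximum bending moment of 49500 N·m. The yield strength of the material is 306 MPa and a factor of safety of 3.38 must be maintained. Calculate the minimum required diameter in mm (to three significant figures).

σ_allow = 306/3.38 = 90.53 MPa.
For a solid circular section σ = 32M/(πd³), so d³ = 32M/(π σ_allow) = 32×4.9500×10^7/(π×90.53) = 5.569×10^6 mm³.
d = 177.3 mm.

d = 177 mm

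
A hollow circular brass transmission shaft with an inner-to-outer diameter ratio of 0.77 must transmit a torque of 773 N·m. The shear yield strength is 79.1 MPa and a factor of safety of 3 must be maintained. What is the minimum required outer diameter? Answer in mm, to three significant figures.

τ_allow = 79.1/3 = 26.37 MPa.
For a hollow shaft τ = 16T/[πd_o³(1−k⁴)] with k = 0.77, so 1−k⁴ = 0.6485.
d_o³ = 16T/[π τ_allow (1−k⁴)] = 16×773000/(π×26.37×0.6485) = 230300 mm³.
d_o = 61.29 mm.

d_o = 61.3 mm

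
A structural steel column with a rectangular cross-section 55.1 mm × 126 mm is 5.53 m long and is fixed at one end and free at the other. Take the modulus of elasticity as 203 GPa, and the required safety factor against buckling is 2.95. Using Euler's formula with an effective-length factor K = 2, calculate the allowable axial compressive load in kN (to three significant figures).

P_allow = 9.75 kN

Buckling occurs about the weak axis: I_min = h·b³/12 = 126×55.1³/12 = 1.756×10^6 mm⁴ (b = 55.1 mm is the smaller dimension).
Effective length L_e = KL = 2×5.53 m = 11060 mm.
Euler critical load P_cr = π²EI/L_e² = π²×203000×1.756×10^6/11060² = 28770 N.
P_allow = P_cr/n = 28770/2.95 = 9752 N.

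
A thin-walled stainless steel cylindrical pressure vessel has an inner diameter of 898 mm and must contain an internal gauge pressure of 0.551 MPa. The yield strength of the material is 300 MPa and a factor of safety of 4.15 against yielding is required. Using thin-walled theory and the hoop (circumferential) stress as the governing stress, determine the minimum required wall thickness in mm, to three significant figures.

σ_allow = 300/4.15 = 72.29 MPa.
Hoop stress σ_h = pD/(2t), so t = pD/(2σ_allow) = 0.551×898/(2×72.29) = 3.422 mm.

t = 3.42 mm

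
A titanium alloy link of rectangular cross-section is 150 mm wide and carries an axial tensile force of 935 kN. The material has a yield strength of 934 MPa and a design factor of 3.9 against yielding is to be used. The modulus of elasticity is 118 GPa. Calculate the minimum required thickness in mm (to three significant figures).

t = 26.0 mm

σ_allow = 934/3.9 = 239.5 MPa.
Required area A = F/σ_allow = 935000/239.5 = 3904 mm².
t = A/w = 3904/150 = 26.03 mm.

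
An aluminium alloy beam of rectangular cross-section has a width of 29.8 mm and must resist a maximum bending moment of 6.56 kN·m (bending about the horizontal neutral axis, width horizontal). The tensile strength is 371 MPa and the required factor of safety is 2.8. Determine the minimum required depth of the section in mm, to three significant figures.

σ_allow = 371/2.8 = 132.5 MPa.
For a rectangular section σ = 6M/(bh²), so h² = 6M/(b σ_allow) = 6×6560000/(29.8×132.5) = 9968 mm².
h = 99.84 mm.

h = 99.8 mm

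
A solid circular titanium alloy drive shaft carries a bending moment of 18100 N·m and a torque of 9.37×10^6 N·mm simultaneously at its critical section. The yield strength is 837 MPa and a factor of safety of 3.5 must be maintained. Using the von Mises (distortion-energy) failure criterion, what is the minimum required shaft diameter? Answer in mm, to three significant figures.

σ_allow = σ_y/n = 837/3.5 = 239.1 MPa.
For a solid shaft σ_b = 32M/(πd³) and τ = 16T/(πd³), so the von Mises stress is σ' = (16/πd³)·√(4M²+3T²).
√(4M²+3T²) = √(4×(1.810×10^7)² + 3×(9.370×10^6)²) = 3.967×10^7 N·mm.
d³ = 16×3.967×10^7/(π×239.1) = 844900 mm³.
d = 94.54 mm.

d = 94.5 mm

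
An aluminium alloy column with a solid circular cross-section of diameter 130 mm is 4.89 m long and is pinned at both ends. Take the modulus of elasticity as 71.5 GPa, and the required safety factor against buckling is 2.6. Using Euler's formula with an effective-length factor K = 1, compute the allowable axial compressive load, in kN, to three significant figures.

P_allow = 159 kN

I = πd⁴/64 = π×130⁴/64 = 1.402×10^7 mm⁴.
Effective length L_e = KL = 1×4.89 m = 4890 mm.
Euler critical load P_cr = π²EI/L_e² = π²×71500×1.402×10^7/4890² = 413700 N.
P_allow = P_cr/n = 413700/2.6 = 159100 N.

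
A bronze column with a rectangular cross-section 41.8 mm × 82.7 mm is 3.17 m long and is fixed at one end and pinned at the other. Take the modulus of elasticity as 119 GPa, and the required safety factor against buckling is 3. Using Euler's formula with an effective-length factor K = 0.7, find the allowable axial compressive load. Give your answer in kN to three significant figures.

P_allow = 40.0 kN

Buckling occurs about the weak axis: I_min = h·b³/12 = 82.7×41.8³/12 = 503300 mm⁴ (b = 41.8 mm is the smaller dimension).
Effective length L_e = KL = 0.7×3.17 m = 2219 mm.
Euler critical load P_cr = π²EI/L_e² = π²×119000×503300/2219² = 120100 N.
P_allow = P_cr/n = 120100/3 = 40020 N.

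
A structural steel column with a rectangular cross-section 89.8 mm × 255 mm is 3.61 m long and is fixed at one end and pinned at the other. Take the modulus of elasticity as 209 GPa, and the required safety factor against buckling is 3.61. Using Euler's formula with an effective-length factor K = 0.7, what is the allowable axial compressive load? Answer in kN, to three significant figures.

Buckling occurs about the weak axis: I_min = h·b³/12 = 255×89.8³/12 = 1.539×10^7 mm⁴ (b = 89.8 mm is the smaller dimension).
Effective length L_e = KL = 0.7×3.61 m = 2527 mm.
Euler critical load P_cr = π²EI/L_e² = π²×209000×1.539×10^7/2527² = 4.971×10^6 N.
P_allow = P_cr/n = 4.971×10^6/3.61 = 1.377×10^6 N.

P_allow = 1380 kN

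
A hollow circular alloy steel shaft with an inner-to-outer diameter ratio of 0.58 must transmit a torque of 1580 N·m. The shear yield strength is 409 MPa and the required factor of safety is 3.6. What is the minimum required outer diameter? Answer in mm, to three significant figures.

d_o = 43.1 mm

τ_allow = 409/3.6 = 113.6 MPa.
For a hollow shaft τ = 16T/[πd_o³(1−k⁴)] with k = 0.58, so 1−k⁴ = 0.8868.
d_o³ = 16T/[π τ_allow (1−k⁴)] = 16×1580000/(π×113.6×0.8868) = 79870 mm³.
d_o = 43.06 mm.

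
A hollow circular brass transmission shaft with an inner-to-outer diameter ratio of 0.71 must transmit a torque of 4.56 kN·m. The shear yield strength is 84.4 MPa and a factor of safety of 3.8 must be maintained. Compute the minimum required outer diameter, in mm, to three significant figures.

d_o = 112 mm

τ_allow = 84.4/3.8 = 22.21 MPa.
For a hollow shaft τ = 16T/[πd_o³(1−k⁴)] with k = 0.71, so 1−k⁴ = 0.7459.
d_o³ = 16T/[π τ_allow (1−k⁴)] = 16×4560000/(π×22.21×0.7459) = 1.402×10^6 mm³.
d_o = 111.9 mm.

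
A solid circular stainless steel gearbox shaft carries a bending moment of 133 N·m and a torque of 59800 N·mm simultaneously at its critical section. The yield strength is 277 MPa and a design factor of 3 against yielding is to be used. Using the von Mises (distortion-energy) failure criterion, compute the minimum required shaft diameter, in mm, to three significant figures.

d = 25.1 mm

σ_allow = σ_y/n = 277/3 = 92.33 MPa.
For a solid shaft σ_b = 32M/(πd³) and τ = 16T/(πd³), so the von Mises stress is σ' = (16/πd³)·√(4M²+3T²).
√(4M²+3T²) = √(4×(133000)² + 3×(59800)²) = 285500 N·mm.
d³ = 16×285500/(π×92.33) = 15750 mm³.
d = 25.06 mm.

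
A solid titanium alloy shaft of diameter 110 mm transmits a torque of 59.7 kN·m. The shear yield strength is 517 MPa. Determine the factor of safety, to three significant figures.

τ = 16T/(πd³) = 16×5.9700×10^7/(π×110³) = 228.4 MPa.
n = τ_limit/τ = 517/228.4 = 2.263.

n = 2.26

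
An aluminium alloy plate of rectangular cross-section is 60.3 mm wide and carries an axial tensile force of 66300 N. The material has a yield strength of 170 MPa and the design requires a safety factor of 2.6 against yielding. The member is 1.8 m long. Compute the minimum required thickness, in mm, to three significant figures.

σ_allow = 170/2.6 = 65.38 MPa.
Required area A = F/σ_allow = 66300/65.38 = 1014 mm².
t = A/w = 1014/60.3 = 16.82 mm.

t = 16.8 mm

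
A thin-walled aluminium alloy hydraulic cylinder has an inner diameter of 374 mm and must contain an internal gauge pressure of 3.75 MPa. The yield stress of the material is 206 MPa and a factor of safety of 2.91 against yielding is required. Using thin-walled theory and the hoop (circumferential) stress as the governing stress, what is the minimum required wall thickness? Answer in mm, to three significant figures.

σ_allow = 206/2.91 = 70.79 MPa.
Hoop stress σ_h = pD/(2t), so t = pD/(2σ_allow) = 3.75×374/(2×70.79) = 9.906 mm.

t = 9.91 mm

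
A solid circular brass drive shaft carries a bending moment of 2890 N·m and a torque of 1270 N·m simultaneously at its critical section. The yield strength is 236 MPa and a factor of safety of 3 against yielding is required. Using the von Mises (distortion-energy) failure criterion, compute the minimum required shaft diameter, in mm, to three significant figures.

d = 73.7 mm

σ_allow = σ_y/n = 236/3 = 78.67 MPa.
For a solid shaft σ_b = 32M/(πd³) and τ = 16T/(πd³), so the von Mises stress is σ' = (16/πd³)·√(4M²+3T²).
√(4M²+3T²) = √(4×(2.890×10^6)² + 3×(1.270×10^6)²) = 6.184×10^6 N·mm.
d³ = 16×6.184×10^6/(π×78.67) = 400400 mm³.
d = 73.70 mm.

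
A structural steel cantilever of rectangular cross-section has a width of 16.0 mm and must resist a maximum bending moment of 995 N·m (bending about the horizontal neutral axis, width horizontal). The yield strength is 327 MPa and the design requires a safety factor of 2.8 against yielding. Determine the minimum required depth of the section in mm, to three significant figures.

h = 56.5 mm

σ_allow = 327/2.8 = 116.8 MPa.
For a rectangular section σ = 6M/(bh²), so h² = 6M/(b σ_allow) = 6×995000/(16.0×116.8) = 3195 mm².
h = 56.52 mm.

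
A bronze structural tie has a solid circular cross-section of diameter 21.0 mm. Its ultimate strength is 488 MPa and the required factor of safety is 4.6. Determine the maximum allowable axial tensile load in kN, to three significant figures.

F_allow = 36.7 kN

σ_allow = 488/4.6 = 106.1 MPa.
A = πd²/4 = π×21.0²/4 = 346.4 mm².
F_allow = σ_allow × A = 106.1×346.4 = 36740 N.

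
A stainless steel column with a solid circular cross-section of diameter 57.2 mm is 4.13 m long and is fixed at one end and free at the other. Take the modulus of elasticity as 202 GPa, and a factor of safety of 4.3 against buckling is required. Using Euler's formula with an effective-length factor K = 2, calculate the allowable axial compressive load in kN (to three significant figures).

I = πd⁴/64 = π×57.2⁴/64 = 525500 mm⁴.
Effective length L_e = KL = 2×4.13 m = 8260 mm.
Euler critical load P_cr = π²EI/L_e² = π²×202000×525500/8260² = 15350 N.
P_allow = P_cr/n = 15350/4.3 = 3571 N.

P_allow = 3.57 kN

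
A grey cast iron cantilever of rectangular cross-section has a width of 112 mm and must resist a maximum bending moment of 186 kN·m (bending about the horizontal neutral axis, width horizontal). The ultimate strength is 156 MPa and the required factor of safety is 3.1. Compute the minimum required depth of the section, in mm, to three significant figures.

h = 445 mm

σ_allow = 156/3.1 = 50.32 MPa.
For a rectangular section σ = 6M/(bh²), so h² = 6M/(b σ_allow) = 6×1.8600×10^8/(112×50.32) = 198000 mm².
h = 445.0 mm.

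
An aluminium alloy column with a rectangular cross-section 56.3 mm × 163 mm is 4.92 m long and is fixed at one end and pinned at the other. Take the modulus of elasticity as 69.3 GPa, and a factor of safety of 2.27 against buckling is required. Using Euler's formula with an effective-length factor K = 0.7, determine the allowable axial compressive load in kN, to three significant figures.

Buckling occurs about the weak axis: I_min = h·b³/12 = 163×56.3³/12 = 2.424×10^6 mm⁴ (b = 56.3 mm is the smaller dimension).
Effective length L_e = KL = 0.7×4.92 m = 3444 mm.
Euler critical load P_cr = π²EI/L_e² = π²×69300×2.424×10^6/3444² = 139800 N.
P_allow = P_cr/n = 139800/2.27 = 61580 N.

P_allow = 61.6 kN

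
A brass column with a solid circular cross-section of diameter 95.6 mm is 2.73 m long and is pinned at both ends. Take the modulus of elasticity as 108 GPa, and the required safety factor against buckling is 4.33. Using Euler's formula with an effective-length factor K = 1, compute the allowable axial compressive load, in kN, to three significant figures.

P_allow = 135 kN

I = πd⁴/64 = π×95.6⁴/64 = 4.100×10^6 mm⁴.
Effective length L_e = KL = 1×2.73 m = 2730 mm.
Euler critical load P_cr = π²EI/L_e² = π²×108000×4.100×10^6/2730² = 586400 N.
P_allow = P_cr/n = 586400/4.33 = 135400 N.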